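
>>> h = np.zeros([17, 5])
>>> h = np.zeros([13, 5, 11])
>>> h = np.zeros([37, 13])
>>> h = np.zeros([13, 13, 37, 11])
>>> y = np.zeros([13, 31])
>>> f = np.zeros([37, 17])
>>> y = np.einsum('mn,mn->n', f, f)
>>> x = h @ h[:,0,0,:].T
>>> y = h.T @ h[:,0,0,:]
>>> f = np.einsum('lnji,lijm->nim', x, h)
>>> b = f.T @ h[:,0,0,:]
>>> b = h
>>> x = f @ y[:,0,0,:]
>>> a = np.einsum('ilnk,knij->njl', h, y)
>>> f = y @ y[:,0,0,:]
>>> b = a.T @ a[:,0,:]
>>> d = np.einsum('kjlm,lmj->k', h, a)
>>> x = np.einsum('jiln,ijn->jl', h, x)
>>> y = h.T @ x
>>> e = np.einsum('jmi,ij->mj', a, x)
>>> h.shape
(13, 13, 37, 11)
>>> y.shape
(11, 37, 13, 37)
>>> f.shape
(11, 37, 13, 11)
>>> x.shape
(13, 37)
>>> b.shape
(13, 11, 13)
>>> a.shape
(37, 11, 13)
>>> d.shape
(13,)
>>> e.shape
(11, 37)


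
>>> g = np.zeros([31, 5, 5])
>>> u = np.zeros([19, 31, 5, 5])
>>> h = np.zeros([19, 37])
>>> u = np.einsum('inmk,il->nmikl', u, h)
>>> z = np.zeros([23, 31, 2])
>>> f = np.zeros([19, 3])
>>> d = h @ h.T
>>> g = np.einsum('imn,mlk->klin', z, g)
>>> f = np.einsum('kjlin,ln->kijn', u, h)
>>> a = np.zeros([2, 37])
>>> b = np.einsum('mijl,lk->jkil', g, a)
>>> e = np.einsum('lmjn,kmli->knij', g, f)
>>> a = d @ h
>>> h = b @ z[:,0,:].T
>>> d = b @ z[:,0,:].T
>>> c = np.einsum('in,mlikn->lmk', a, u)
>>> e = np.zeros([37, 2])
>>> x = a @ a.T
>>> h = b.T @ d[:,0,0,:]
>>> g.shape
(5, 5, 23, 2)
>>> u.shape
(31, 5, 19, 5, 37)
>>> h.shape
(2, 5, 37, 23)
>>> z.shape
(23, 31, 2)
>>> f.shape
(31, 5, 5, 37)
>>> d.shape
(23, 37, 5, 23)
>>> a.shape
(19, 37)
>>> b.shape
(23, 37, 5, 2)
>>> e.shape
(37, 2)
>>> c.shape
(5, 31, 5)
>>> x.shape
(19, 19)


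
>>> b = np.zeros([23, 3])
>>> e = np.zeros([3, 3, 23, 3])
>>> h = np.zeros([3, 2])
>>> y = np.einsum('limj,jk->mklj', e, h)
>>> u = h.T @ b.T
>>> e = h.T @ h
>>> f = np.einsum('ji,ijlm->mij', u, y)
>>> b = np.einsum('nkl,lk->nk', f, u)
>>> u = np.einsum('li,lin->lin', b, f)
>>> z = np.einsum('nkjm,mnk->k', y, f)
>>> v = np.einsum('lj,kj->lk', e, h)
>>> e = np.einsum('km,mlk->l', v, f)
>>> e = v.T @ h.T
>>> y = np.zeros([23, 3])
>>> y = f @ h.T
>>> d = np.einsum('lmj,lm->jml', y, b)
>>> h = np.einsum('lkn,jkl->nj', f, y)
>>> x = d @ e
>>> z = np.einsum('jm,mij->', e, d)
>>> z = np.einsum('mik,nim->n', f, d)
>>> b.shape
(3, 23)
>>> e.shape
(3, 3)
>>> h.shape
(2, 3)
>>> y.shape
(3, 23, 3)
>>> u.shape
(3, 23, 2)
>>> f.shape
(3, 23, 2)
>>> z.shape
(3,)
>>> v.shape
(2, 3)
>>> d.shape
(3, 23, 3)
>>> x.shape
(3, 23, 3)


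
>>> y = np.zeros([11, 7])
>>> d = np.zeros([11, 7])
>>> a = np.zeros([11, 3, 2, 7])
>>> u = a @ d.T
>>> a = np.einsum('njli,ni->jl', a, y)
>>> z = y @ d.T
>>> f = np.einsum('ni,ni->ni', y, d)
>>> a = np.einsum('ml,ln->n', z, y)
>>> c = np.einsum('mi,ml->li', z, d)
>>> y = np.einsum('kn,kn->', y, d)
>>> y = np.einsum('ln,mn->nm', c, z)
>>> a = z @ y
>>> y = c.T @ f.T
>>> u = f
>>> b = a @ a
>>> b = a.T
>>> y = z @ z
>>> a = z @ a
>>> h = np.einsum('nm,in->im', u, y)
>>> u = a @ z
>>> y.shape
(11, 11)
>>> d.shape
(11, 7)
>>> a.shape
(11, 11)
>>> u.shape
(11, 11)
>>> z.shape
(11, 11)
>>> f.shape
(11, 7)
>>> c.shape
(7, 11)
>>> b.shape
(11, 11)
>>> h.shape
(11, 7)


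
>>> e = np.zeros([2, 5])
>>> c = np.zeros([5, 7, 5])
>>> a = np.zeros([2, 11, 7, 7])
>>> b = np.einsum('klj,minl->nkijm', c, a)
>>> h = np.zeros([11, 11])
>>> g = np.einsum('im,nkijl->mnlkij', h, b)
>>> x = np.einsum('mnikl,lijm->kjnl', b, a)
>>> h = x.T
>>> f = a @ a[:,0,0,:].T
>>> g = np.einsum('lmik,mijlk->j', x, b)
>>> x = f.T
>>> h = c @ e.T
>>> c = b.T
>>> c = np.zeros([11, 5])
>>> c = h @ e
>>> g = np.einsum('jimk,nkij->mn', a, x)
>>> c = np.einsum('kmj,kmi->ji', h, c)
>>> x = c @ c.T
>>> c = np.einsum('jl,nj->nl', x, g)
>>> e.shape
(2, 5)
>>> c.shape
(7, 2)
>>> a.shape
(2, 11, 7, 7)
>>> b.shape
(7, 5, 11, 5, 2)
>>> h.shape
(5, 7, 2)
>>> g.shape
(7, 2)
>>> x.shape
(2, 2)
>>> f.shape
(2, 11, 7, 2)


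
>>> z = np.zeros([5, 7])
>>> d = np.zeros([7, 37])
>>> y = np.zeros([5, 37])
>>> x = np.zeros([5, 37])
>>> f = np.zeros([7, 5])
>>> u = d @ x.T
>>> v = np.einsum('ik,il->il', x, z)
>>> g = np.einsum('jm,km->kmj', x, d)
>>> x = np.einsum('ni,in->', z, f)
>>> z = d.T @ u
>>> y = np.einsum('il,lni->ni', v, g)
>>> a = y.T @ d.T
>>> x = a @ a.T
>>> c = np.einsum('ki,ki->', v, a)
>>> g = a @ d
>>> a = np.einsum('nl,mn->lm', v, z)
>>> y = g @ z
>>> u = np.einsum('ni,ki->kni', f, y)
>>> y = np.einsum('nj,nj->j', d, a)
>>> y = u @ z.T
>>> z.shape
(37, 5)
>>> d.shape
(7, 37)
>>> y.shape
(5, 7, 37)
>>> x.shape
(5, 5)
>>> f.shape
(7, 5)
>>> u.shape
(5, 7, 5)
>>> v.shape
(5, 7)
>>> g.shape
(5, 37)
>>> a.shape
(7, 37)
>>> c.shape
()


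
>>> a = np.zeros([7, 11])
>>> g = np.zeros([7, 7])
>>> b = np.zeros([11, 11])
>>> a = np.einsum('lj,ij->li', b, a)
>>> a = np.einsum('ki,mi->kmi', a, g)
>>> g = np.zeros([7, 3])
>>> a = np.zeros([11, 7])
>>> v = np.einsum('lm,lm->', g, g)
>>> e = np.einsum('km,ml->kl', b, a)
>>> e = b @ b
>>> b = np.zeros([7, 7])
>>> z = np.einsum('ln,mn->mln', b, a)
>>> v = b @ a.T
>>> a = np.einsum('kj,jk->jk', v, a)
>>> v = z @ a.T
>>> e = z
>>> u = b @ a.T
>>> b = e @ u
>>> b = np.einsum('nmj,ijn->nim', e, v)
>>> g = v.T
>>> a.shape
(11, 7)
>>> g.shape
(11, 7, 11)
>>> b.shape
(11, 11, 7)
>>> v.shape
(11, 7, 11)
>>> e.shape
(11, 7, 7)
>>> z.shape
(11, 7, 7)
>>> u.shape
(7, 11)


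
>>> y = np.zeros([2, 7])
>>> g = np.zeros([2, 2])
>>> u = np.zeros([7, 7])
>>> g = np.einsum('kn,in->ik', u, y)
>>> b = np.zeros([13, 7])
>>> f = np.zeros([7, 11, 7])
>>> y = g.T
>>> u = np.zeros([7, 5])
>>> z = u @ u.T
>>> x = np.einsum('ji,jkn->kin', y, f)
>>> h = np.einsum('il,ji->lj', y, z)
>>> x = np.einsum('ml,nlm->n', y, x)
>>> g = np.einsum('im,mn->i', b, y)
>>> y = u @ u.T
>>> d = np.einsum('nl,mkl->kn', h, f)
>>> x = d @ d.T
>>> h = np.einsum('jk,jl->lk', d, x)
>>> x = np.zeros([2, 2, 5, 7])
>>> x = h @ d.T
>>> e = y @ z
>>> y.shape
(7, 7)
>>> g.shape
(13,)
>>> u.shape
(7, 5)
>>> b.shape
(13, 7)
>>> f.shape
(7, 11, 7)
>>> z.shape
(7, 7)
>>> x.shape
(11, 11)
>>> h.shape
(11, 2)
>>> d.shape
(11, 2)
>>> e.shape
(7, 7)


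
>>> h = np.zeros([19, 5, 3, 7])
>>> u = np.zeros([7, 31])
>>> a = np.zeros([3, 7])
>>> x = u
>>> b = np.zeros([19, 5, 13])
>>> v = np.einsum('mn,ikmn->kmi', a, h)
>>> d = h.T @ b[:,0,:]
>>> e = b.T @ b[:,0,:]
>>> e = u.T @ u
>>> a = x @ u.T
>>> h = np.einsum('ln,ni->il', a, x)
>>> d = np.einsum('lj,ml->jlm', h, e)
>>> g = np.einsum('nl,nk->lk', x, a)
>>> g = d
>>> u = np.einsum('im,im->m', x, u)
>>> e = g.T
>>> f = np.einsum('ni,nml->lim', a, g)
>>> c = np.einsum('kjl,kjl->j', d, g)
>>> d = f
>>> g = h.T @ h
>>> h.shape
(31, 7)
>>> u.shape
(31,)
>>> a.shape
(7, 7)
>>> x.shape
(7, 31)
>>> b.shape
(19, 5, 13)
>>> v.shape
(5, 3, 19)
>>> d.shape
(31, 7, 31)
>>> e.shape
(31, 31, 7)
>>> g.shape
(7, 7)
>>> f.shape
(31, 7, 31)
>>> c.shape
(31,)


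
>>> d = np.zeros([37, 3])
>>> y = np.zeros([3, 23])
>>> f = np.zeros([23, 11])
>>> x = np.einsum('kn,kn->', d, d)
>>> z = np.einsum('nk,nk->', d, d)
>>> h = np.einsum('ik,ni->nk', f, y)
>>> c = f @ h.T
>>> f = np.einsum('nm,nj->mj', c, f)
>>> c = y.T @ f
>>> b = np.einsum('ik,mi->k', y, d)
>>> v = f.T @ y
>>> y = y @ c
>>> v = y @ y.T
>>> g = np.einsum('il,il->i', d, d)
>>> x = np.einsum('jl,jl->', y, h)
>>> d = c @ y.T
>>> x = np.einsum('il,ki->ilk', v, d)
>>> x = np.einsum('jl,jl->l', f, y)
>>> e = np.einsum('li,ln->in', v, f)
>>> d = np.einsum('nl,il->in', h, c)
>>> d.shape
(23, 3)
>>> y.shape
(3, 11)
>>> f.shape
(3, 11)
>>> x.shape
(11,)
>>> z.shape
()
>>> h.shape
(3, 11)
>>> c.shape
(23, 11)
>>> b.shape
(23,)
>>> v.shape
(3, 3)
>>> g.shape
(37,)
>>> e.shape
(3, 11)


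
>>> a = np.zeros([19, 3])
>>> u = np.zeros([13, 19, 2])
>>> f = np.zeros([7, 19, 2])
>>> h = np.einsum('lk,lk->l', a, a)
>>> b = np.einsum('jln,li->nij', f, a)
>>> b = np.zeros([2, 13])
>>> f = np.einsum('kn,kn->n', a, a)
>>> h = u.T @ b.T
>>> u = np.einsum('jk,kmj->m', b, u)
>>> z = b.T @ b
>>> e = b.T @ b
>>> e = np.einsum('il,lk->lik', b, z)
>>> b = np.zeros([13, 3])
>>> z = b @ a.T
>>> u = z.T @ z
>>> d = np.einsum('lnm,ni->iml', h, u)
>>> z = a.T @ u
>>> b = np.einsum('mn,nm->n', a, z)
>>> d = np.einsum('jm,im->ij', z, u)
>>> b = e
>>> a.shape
(19, 3)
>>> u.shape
(19, 19)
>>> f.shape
(3,)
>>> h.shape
(2, 19, 2)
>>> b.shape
(13, 2, 13)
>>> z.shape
(3, 19)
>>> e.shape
(13, 2, 13)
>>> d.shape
(19, 3)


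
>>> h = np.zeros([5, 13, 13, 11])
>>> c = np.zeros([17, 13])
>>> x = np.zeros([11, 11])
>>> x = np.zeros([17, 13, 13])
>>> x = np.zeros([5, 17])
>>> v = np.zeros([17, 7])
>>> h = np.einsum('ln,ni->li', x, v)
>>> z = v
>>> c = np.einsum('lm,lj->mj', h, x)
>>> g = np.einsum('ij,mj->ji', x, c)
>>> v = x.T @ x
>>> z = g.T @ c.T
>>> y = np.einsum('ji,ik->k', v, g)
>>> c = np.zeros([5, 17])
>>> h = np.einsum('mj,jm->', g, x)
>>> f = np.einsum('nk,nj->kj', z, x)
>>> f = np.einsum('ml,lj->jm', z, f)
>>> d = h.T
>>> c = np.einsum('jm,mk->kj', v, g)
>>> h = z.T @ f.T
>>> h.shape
(7, 17)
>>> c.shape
(5, 17)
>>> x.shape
(5, 17)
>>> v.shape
(17, 17)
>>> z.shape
(5, 7)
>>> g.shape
(17, 5)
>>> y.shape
(5,)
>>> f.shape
(17, 5)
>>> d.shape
()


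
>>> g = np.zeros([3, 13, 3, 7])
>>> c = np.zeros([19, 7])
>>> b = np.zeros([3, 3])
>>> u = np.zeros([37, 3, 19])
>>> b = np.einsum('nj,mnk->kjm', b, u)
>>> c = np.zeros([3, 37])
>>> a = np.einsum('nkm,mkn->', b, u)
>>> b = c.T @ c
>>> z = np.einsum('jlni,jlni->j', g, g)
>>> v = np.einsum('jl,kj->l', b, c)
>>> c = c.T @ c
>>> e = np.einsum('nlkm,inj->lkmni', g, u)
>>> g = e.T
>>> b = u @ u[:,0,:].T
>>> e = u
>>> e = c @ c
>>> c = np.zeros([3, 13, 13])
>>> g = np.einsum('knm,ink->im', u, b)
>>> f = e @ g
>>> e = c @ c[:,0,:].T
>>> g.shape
(37, 19)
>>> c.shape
(3, 13, 13)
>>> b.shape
(37, 3, 37)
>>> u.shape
(37, 3, 19)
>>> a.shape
()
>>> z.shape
(3,)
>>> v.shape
(37,)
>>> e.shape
(3, 13, 3)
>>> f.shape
(37, 19)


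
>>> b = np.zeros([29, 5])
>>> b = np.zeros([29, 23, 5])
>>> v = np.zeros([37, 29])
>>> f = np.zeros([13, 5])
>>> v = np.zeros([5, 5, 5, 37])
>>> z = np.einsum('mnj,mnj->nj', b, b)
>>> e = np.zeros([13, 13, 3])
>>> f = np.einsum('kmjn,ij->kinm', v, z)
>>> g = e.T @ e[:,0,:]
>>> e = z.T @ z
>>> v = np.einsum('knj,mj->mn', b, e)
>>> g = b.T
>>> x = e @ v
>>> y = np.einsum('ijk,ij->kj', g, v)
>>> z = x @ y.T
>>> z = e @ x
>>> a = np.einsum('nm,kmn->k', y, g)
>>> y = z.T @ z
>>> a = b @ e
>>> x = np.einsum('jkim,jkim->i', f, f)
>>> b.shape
(29, 23, 5)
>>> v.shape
(5, 23)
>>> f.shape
(5, 23, 37, 5)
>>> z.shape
(5, 23)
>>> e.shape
(5, 5)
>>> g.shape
(5, 23, 29)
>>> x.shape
(37,)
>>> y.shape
(23, 23)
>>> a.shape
(29, 23, 5)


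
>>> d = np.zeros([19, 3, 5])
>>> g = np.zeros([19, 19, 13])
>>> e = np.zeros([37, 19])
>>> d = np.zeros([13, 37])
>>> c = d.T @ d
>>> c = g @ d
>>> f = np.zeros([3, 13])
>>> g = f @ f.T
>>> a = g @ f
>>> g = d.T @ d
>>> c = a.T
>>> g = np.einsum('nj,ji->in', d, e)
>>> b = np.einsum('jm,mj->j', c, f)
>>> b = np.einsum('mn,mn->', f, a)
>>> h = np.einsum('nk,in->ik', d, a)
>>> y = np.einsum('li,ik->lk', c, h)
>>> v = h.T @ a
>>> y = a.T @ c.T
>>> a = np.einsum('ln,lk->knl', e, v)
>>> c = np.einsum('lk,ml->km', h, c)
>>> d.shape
(13, 37)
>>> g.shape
(19, 13)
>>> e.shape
(37, 19)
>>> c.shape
(37, 13)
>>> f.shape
(3, 13)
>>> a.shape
(13, 19, 37)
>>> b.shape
()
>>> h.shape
(3, 37)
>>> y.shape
(13, 13)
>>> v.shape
(37, 13)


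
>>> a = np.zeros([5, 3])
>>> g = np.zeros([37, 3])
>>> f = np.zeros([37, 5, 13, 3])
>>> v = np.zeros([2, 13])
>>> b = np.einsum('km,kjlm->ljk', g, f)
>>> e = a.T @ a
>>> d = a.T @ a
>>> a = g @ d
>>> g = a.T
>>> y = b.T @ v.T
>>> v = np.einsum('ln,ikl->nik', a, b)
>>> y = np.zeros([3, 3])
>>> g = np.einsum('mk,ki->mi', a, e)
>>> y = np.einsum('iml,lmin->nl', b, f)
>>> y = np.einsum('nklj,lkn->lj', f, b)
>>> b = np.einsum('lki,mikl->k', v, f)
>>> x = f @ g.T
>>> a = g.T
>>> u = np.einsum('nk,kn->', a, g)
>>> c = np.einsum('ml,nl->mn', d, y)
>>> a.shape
(3, 37)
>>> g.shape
(37, 3)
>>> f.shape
(37, 5, 13, 3)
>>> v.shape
(3, 13, 5)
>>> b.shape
(13,)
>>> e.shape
(3, 3)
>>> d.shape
(3, 3)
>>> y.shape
(13, 3)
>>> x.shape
(37, 5, 13, 37)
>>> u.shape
()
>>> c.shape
(3, 13)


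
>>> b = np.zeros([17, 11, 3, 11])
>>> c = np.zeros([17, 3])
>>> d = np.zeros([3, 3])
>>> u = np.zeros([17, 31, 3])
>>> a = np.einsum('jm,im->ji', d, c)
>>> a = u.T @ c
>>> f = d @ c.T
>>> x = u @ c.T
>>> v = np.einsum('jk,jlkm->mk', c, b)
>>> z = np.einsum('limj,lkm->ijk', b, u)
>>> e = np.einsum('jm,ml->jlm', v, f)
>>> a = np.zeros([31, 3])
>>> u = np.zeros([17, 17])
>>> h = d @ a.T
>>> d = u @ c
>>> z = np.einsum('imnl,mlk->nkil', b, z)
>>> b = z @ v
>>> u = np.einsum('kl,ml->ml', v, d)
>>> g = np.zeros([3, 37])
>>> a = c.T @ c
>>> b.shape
(3, 31, 17, 3)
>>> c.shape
(17, 3)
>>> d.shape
(17, 3)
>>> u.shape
(17, 3)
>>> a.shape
(3, 3)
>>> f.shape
(3, 17)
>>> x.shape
(17, 31, 17)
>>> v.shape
(11, 3)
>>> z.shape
(3, 31, 17, 11)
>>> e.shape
(11, 17, 3)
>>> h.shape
(3, 31)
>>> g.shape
(3, 37)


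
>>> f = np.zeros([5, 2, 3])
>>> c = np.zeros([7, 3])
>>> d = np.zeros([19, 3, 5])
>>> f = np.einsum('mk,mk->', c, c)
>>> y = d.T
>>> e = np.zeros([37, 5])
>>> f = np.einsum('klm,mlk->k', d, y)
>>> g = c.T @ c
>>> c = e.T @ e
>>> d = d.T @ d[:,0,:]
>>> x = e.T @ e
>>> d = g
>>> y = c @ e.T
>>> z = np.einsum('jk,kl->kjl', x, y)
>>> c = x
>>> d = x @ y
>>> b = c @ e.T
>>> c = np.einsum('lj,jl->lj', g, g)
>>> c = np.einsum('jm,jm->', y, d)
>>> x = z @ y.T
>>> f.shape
(19,)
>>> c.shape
()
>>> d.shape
(5, 37)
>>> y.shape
(5, 37)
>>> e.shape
(37, 5)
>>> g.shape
(3, 3)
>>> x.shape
(5, 5, 5)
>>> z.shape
(5, 5, 37)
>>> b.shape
(5, 37)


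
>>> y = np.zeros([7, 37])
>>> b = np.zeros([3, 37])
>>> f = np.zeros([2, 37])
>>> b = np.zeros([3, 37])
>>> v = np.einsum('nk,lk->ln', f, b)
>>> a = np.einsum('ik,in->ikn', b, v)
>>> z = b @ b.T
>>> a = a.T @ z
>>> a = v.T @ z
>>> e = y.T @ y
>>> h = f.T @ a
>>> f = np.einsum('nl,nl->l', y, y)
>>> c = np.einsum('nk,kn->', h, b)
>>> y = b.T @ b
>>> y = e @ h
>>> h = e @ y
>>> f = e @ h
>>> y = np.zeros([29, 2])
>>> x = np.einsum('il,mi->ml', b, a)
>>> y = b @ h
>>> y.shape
(3, 3)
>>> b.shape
(3, 37)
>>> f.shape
(37, 3)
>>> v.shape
(3, 2)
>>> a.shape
(2, 3)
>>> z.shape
(3, 3)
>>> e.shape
(37, 37)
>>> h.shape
(37, 3)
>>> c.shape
()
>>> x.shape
(2, 37)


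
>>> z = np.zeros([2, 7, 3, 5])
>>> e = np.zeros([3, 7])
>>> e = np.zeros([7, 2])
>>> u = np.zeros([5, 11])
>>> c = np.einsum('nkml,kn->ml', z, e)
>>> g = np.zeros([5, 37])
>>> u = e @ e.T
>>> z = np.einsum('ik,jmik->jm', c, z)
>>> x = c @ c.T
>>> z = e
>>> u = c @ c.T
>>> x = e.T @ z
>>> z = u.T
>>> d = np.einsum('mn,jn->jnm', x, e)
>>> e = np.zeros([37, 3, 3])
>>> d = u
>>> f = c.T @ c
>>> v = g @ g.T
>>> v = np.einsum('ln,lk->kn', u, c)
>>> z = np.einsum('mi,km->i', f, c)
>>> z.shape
(5,)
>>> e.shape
(37, 3, 3)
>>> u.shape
(3, 3)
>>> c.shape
(3, 5)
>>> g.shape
(5, 37)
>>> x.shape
(2, 2)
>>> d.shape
(3, 3)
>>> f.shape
(5, 5)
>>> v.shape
(5, 3)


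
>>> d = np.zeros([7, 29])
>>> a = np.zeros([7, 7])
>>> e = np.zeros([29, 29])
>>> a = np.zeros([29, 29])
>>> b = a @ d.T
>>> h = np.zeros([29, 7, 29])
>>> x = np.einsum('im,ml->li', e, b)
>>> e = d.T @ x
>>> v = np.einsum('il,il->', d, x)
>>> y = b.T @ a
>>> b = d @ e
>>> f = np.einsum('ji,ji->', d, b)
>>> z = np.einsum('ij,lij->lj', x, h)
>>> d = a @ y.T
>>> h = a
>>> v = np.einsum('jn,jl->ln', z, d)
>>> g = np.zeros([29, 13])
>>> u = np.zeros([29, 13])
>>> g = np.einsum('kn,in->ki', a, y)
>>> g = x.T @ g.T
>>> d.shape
(29, 7)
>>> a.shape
(29, 29)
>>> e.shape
(29, 29)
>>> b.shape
(7, 29)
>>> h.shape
(29, 29)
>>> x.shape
(7, 29)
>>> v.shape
(7, 29)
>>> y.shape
(7, 29)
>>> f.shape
()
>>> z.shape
(29, 29)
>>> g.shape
(29, 29)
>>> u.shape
(29, 13)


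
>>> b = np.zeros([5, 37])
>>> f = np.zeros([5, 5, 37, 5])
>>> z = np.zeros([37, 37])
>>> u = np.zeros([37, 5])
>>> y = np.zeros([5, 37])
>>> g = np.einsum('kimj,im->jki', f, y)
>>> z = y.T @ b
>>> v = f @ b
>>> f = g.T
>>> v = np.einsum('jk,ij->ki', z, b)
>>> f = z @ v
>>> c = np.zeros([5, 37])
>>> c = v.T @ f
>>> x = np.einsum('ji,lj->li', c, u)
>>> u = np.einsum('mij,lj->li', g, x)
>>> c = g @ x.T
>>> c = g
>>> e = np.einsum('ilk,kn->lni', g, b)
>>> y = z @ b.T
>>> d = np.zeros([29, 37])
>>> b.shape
(5, 37)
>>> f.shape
(37, 5)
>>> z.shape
(37, 37)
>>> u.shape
(37, 5)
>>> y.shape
(37, 5)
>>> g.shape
(5, 5, 5)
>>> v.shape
(37, 5)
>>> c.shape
(5, 5, 5)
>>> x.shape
(37, 5)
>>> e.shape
(5, 37, 5)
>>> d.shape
(29, 37)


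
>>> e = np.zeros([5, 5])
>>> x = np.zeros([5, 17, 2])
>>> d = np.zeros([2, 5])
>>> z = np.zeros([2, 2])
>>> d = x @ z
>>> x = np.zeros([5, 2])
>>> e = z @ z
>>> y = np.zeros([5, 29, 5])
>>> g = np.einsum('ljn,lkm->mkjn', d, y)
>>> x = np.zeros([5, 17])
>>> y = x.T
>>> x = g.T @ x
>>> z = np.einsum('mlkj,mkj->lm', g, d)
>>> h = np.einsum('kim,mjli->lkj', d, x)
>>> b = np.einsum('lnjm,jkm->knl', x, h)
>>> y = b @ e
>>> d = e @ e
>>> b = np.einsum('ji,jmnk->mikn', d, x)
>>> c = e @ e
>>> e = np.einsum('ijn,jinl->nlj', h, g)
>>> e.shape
(17, 2, 5)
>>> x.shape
(2, 17, 29, 17)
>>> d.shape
(2, 2)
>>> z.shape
(29, 5)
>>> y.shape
(5, 17, 2)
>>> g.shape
(5, 29, 17, 2)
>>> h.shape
(29, 5, 17)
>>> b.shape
(17, 2, 17, 29)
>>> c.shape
(2, 2)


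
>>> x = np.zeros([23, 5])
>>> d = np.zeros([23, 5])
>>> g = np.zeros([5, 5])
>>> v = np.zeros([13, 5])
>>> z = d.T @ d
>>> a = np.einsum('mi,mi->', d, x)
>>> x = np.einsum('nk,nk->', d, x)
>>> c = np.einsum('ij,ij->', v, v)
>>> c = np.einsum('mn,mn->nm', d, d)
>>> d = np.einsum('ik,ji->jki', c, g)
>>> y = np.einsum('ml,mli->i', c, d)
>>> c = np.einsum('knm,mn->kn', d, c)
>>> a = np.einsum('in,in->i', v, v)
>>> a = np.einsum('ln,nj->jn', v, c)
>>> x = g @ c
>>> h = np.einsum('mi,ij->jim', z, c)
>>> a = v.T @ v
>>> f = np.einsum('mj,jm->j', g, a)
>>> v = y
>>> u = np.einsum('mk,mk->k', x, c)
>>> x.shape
(5, 23)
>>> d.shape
(5, 23, 5)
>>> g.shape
(5, 5)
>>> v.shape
(5,)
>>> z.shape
(5, 5)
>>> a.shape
(5, 5)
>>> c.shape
(5, 23)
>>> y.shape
(5,)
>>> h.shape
(23, 5, 5)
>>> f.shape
(5,)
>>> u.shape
(23,)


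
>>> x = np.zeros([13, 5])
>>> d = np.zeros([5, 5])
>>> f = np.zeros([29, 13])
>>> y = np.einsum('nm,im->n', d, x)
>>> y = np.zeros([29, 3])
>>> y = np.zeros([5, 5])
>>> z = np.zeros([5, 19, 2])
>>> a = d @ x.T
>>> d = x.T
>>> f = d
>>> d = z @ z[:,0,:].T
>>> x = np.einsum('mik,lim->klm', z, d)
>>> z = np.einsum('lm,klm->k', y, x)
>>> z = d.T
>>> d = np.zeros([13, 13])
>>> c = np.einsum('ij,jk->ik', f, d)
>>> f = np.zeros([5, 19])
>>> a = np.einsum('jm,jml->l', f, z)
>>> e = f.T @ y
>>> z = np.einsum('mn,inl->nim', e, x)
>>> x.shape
(2, 5, 5)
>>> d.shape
(13, 13)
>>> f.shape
(5, 19)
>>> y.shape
(5, 5)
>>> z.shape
(5, 2, 19)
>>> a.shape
(5,)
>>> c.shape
(5, 13)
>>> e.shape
(19, 5)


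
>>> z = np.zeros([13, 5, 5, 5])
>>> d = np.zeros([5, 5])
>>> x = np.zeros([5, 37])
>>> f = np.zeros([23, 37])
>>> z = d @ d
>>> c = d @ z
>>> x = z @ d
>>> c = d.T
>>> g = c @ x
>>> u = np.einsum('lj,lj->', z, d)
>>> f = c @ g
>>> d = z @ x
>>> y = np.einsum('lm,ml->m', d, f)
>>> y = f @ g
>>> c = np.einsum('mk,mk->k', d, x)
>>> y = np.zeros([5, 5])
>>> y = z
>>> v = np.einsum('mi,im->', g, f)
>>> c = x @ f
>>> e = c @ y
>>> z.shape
(5, 5)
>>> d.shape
(5, 5)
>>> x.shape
(5, 5)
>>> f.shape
(5, 5)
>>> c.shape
(5, 5)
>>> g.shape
(5, 5)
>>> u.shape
()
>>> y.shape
(5, 5)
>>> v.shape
()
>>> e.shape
(5, 5)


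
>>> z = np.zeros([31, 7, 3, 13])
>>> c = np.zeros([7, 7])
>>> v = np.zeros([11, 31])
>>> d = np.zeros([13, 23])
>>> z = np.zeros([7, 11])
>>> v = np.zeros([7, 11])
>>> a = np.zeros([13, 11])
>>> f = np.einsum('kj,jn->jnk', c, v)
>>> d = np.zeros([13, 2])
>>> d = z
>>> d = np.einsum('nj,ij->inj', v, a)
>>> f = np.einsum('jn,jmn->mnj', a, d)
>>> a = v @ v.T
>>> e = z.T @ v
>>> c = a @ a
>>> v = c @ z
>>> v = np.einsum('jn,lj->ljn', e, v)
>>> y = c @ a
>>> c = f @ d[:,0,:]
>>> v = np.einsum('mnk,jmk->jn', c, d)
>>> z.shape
(7, 11)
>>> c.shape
(7, 11, 11)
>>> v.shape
(13, 11)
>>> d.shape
(13, 7, 11)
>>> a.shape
(7, 7)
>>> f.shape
(7, 11, 13)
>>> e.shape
(11, 11)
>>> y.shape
(7, 7)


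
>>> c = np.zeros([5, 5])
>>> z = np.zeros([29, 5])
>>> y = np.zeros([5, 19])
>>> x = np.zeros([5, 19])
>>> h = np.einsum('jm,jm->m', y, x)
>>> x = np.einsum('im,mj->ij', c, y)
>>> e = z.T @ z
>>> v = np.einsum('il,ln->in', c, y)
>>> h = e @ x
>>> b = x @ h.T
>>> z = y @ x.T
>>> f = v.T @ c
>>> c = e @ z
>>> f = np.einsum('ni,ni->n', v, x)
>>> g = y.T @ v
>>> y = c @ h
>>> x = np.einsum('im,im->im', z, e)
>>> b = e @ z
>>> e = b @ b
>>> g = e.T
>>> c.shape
(5, 5)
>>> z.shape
(5, 5)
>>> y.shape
(5, 19)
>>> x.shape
(5, 5)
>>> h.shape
(5, 19)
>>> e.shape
(5, 5)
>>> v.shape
(5, 19)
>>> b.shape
(5, 5)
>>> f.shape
(5,)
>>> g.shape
(5, 5)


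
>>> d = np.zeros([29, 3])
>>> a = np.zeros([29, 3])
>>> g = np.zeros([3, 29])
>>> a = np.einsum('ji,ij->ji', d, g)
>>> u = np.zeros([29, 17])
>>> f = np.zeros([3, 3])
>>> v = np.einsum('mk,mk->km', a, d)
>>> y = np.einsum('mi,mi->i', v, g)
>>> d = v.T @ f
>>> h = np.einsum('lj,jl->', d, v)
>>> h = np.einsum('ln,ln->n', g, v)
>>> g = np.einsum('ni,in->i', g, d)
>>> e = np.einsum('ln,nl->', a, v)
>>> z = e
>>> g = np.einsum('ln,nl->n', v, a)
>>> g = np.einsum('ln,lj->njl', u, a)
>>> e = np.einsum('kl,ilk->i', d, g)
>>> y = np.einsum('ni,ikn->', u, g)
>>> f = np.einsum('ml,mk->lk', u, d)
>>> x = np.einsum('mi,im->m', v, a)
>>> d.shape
(29, 3)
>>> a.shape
(29, 3)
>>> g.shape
(17, 3, 29)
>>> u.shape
(29, 17)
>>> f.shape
(17, 3)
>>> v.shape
(3, 29)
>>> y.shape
()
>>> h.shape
(29,)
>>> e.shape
(17,)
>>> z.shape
()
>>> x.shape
(3,)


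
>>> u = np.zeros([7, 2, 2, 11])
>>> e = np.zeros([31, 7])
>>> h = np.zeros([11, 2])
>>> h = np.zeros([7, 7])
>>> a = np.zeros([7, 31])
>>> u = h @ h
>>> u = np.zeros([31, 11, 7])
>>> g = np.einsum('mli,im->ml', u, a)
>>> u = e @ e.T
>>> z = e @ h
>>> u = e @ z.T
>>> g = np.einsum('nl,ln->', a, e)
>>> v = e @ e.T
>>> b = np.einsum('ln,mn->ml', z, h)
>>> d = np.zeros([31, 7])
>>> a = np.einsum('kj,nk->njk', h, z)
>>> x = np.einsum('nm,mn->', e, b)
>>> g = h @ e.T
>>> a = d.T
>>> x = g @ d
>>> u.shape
(31, 31)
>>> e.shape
(31, 7)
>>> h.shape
(7, 7)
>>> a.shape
(7, 31)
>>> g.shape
(7, 31)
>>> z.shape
(31, 7)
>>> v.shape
(31, 31)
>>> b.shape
(7, 31)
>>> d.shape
(31, 7)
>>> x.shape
(7, 7)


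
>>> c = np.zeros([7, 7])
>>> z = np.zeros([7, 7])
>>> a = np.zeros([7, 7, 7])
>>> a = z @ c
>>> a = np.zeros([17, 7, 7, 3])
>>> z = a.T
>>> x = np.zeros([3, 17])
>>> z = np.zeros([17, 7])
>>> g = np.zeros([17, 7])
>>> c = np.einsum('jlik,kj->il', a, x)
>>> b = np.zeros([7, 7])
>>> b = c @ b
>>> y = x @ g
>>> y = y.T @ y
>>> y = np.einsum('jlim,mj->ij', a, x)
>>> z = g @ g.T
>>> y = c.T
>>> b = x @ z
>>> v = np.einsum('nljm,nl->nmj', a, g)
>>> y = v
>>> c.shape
(7, 7)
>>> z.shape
(17, 17)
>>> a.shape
(17, 7, 7, 3)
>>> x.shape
(3, 17)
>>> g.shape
(17, 7)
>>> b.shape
(3, 17)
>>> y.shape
(17, 3, 7)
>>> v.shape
(17, 3, 7)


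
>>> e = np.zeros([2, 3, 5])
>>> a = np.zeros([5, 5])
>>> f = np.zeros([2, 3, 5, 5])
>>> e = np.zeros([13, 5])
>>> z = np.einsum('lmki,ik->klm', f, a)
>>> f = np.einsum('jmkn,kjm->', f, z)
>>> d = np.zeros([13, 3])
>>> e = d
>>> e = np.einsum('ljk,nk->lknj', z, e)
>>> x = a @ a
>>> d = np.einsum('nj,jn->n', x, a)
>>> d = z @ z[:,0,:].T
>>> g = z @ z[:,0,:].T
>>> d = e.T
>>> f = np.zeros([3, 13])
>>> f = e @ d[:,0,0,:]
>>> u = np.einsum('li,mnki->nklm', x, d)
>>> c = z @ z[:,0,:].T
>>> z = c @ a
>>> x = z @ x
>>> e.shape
(5, 3, 13, 2)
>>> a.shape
(5, 5)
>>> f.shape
(5, 3, 13, 5)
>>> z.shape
(5, 2, 5)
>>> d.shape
(2, 13, 3, 5)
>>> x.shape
(5, 2, 5)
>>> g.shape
(5, 2, 5)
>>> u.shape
(13, 3, 5, 2)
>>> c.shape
(5, 2, 5)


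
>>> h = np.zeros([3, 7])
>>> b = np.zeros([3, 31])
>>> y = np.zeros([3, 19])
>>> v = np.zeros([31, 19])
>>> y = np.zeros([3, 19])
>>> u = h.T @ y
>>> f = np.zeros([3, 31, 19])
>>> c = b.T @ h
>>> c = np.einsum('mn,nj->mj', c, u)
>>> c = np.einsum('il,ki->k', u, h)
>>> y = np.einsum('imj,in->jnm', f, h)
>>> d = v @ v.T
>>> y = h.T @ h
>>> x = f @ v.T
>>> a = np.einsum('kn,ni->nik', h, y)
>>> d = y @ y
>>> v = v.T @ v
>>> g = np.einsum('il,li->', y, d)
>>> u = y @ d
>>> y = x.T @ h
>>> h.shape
(3, 7)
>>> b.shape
(3, 31)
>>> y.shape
(31, 31, 7)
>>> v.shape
(19, 19)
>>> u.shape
(7, 7)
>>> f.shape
(3, 31, 19)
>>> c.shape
(3,)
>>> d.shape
(7, 7)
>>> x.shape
(3, 31, 31)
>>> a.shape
(7, 7, 3)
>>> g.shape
()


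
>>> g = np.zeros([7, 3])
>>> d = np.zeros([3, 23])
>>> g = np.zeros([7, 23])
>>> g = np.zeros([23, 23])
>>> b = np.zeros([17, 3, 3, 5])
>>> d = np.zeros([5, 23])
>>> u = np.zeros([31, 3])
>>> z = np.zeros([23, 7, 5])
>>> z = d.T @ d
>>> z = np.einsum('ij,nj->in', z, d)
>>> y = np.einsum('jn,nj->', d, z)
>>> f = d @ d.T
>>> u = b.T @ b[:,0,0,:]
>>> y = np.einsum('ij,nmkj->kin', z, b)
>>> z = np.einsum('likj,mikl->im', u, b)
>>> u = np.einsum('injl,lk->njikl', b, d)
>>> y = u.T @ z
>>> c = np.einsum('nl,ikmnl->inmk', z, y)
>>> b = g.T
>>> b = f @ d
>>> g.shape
(23, 23)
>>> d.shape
(5, 23)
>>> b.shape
(5, 23)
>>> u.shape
(3, 3, 17, 23, 5)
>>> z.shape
(3, 17)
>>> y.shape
(5, 23, 17, 3, 17)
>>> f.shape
(5, 5)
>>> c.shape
(5, 3, 17, 23)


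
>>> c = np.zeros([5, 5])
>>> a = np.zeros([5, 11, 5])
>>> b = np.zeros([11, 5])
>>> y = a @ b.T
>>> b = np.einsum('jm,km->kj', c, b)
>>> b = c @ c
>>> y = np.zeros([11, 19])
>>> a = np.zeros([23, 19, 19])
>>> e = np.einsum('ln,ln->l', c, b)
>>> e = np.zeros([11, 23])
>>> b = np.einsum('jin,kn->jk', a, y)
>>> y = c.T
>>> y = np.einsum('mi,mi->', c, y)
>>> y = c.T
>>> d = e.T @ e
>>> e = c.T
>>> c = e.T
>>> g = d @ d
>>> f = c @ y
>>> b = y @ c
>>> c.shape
(5, 5)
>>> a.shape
(23, 19, 19)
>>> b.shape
(5, 5)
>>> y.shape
(5, 5)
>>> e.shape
(5, 5)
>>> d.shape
(23, 23)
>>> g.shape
(23, 23)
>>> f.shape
(5, 5)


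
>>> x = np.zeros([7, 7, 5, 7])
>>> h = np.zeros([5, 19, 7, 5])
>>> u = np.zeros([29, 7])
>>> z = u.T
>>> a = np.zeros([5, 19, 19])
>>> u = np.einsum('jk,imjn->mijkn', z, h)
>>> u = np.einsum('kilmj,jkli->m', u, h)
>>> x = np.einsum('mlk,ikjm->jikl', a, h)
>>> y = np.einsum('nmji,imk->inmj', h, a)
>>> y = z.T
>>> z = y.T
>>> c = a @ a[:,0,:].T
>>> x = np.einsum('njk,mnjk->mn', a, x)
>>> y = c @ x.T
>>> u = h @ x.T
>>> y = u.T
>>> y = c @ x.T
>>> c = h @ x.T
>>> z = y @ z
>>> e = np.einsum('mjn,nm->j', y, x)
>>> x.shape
(7, 5)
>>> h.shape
(5, 19, 7, 5)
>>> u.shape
(5, 19, 7, 7)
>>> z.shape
(5, 19, 29)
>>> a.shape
(5, 19, 19)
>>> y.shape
(5, 19, 7)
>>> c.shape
(5, 19, 7, 7)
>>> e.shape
(19,)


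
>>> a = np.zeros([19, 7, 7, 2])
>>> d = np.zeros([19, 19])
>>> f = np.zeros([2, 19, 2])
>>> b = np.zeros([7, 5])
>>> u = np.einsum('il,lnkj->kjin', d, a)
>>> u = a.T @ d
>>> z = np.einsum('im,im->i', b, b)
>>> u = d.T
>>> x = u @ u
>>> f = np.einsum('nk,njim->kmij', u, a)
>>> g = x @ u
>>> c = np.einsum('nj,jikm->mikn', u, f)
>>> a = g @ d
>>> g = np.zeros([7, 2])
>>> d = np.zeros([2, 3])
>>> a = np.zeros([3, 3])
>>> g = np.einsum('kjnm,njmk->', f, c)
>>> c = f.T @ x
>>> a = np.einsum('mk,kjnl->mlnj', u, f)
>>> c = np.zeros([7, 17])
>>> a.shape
(19, 7, 7, 2)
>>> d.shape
(2, 3)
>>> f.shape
(19, 2, 7, 7)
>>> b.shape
(7, 5)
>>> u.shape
(19, 19)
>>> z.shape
(7,)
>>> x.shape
(19, 19)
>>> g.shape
()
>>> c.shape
(7, 17)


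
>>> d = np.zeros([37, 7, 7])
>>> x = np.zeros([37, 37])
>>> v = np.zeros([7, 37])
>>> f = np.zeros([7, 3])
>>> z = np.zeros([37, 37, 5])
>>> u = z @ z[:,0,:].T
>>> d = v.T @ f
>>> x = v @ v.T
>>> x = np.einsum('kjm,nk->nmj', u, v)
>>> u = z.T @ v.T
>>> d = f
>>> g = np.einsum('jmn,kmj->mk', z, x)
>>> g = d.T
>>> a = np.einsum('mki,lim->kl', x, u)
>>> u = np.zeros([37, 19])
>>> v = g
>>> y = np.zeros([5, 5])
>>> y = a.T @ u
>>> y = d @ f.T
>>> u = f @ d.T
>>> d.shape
(7, 3)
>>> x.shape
(7, 37, 37)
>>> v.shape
(3, 7)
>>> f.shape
(7, 3)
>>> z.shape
(37, 37, 5)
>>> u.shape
(7, 7)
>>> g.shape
(3, 7)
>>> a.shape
(37, 5)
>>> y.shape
(7, 7)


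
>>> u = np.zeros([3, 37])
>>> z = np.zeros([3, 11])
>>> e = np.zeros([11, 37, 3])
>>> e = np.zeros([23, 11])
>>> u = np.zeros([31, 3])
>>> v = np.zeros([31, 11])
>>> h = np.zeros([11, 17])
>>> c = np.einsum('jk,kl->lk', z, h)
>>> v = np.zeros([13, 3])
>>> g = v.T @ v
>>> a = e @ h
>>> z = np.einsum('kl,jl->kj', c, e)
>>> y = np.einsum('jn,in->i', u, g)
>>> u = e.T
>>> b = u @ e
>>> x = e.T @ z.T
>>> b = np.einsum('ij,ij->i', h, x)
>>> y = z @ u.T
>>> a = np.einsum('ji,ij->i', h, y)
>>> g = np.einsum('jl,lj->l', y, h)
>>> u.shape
(11, 23)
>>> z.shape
(17, 23)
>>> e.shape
(23, 11)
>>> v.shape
(13, 3)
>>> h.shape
(11, 17)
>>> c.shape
(17, 11)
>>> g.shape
(11,)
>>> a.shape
(17,)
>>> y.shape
(17, 11)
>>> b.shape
(11,)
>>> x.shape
(11, 17)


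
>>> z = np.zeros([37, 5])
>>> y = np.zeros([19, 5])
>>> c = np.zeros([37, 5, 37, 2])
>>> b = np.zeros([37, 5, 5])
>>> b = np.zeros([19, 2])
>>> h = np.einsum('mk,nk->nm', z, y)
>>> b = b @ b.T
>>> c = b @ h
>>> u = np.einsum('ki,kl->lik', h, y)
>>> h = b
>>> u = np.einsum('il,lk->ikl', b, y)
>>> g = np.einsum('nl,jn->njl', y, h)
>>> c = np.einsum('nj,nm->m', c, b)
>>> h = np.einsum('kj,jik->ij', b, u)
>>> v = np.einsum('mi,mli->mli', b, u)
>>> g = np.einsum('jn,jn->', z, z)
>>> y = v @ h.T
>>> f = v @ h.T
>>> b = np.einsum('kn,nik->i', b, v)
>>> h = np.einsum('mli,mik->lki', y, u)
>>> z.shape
(37, 5)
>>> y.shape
(19, 5, 5)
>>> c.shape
(19,)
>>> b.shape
(5,)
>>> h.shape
(5, 19, 5)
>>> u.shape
(19, 5, 19)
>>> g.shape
()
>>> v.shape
(19, 5, 19)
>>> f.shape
(19, 5, 5)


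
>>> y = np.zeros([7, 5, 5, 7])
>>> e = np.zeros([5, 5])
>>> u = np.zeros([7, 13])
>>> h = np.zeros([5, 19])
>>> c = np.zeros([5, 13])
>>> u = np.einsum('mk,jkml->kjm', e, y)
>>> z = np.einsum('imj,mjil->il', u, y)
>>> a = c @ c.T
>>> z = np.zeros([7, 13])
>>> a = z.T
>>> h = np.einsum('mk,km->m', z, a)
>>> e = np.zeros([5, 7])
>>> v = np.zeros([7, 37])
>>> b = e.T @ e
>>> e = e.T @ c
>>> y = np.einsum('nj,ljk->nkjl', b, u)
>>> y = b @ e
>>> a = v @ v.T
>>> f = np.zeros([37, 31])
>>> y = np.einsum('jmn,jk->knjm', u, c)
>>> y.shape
(13, 5, 5, 7)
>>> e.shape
(7, 13)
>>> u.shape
(5, 7, 5)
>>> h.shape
(7,)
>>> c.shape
(5, 13)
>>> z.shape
(7, 13)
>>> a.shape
(7, 7)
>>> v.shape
(7, 37)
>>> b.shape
(7, 7)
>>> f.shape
(37, 31)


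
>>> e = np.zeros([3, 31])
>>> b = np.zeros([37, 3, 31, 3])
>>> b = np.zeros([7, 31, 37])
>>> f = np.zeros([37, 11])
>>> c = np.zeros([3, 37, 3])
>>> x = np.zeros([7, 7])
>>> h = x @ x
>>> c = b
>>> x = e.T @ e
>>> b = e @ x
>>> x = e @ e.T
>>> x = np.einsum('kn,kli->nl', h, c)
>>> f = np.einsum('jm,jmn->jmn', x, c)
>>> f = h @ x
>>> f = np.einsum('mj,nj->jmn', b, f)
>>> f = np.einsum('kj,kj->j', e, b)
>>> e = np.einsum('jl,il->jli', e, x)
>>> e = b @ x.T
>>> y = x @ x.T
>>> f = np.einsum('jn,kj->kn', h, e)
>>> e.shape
(3, 7)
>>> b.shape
(3, 31)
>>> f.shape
(3, 7)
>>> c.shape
(7, 31, 37)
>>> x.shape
(7, 31)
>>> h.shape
(7, 7)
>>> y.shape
(7, 7)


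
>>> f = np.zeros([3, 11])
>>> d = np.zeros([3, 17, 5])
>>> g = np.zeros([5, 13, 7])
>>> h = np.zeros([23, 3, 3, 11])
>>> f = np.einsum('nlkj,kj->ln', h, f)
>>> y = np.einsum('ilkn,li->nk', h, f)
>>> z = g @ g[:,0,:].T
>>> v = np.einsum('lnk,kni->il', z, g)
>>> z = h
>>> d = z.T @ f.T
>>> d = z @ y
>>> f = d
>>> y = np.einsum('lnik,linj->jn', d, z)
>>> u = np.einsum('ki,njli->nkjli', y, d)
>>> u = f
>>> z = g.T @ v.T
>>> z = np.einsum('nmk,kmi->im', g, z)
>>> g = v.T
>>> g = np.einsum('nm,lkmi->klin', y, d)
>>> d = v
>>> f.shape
(23, 3, 3, 3)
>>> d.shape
(7, 5)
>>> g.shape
(3, 23, 3, 11)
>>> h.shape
(23, 3, 3, 11)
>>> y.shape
(11, 3)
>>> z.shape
(7, 13)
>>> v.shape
(7, 5)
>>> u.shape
(23, 3, 3, 3)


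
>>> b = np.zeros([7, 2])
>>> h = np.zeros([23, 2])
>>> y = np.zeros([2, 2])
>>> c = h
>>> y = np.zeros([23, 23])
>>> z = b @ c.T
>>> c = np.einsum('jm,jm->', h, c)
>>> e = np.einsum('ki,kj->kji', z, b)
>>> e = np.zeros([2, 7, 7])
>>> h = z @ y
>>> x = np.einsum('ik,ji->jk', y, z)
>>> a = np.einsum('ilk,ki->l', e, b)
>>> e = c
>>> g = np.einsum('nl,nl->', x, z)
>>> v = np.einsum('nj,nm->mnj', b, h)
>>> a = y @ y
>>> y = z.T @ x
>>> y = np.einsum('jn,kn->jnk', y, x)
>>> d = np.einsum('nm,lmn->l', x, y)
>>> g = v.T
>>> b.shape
(7, 2)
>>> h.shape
(7, 23)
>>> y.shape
(23, 23, 7)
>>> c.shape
()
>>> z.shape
(7, 23)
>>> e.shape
()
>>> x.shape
(7, 23)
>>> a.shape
(23, 23)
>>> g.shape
(2, 7, 23)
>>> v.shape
(23, 7, 2)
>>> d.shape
(23,)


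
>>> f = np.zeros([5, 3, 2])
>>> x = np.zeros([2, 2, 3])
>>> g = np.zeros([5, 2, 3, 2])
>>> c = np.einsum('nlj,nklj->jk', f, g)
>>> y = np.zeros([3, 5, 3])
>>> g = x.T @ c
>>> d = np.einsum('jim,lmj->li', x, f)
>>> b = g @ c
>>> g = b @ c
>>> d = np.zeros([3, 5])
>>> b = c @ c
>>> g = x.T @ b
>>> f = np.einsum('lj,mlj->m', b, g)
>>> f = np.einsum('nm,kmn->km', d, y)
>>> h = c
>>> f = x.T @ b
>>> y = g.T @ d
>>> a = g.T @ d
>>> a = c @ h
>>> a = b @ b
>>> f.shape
(3, 2, 2)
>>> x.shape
(2, 2, 3)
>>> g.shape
(3, 2, 2)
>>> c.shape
(2, 2)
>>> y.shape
(2, 2, 5)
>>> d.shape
(3, 5)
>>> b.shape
(2, 2)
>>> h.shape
(2, 2)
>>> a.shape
(2, 2)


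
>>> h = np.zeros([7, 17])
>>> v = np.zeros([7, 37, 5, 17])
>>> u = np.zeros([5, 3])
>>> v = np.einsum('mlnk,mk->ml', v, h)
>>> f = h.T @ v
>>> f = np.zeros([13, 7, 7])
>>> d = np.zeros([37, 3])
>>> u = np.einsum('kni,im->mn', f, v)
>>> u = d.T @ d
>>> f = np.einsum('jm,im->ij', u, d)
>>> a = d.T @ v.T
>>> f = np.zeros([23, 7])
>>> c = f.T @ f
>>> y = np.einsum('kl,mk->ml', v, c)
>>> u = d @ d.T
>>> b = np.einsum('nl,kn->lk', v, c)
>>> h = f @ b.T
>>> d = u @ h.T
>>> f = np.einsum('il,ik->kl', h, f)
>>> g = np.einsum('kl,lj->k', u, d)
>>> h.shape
(23, 37)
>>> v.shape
(7, 37)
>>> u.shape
(37, 37)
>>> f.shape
(7, 37)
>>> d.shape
(37, 23)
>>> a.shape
(3, 7)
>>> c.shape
(7, 7)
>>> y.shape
(7, 37)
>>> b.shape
(37, 7)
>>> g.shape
(37,)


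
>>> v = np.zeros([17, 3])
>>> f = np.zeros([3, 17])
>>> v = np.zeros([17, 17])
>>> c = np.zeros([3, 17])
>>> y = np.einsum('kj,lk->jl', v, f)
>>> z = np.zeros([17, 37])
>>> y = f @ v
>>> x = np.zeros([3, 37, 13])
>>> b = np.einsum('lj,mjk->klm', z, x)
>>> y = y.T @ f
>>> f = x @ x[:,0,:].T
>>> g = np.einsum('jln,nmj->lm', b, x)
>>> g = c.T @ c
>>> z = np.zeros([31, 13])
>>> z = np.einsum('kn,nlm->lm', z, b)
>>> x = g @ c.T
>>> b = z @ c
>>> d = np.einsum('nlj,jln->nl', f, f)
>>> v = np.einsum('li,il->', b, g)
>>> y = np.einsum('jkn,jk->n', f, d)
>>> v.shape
()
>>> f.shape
(3, 37, 3)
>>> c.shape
(3, 17)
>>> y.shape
(3,)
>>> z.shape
(17, 3)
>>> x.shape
(17, 3)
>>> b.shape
(17, 17)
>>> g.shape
(17, 17)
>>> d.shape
(3, 37)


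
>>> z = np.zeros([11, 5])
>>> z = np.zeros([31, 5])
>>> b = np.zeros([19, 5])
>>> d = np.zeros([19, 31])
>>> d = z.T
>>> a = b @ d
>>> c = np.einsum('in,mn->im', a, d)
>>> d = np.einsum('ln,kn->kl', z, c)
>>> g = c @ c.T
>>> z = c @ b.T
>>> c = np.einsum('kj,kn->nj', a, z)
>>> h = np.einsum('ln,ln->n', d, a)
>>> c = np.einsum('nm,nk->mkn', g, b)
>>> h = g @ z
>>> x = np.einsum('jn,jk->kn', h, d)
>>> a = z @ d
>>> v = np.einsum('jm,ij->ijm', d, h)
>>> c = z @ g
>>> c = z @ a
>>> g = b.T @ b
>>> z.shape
(19, 19)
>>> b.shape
(19, 5)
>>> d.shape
(19, 31)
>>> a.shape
(19, 31)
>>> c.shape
(19, 31)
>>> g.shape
(5, 5)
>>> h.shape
(19, 19)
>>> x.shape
(31, 19)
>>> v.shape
(19, 19, 31)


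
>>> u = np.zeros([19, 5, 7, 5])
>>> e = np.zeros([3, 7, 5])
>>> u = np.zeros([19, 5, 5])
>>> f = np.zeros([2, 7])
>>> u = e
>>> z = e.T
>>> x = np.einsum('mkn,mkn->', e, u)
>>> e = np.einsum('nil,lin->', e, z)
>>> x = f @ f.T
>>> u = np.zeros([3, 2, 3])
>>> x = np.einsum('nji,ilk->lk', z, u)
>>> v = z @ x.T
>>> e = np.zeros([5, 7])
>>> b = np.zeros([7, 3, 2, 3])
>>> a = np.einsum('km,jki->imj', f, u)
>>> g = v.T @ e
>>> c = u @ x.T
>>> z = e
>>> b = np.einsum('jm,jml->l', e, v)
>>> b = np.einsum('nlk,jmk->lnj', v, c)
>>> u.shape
(3, 2, 3)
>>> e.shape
(5, 7)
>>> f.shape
(2, 7)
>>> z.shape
(5, 7)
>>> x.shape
(2, 3)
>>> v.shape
(5, 7, 2)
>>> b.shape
(7, 5, 3)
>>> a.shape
(3, 7, 3)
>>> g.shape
(2, 7, 7)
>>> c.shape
(3, 2, 2)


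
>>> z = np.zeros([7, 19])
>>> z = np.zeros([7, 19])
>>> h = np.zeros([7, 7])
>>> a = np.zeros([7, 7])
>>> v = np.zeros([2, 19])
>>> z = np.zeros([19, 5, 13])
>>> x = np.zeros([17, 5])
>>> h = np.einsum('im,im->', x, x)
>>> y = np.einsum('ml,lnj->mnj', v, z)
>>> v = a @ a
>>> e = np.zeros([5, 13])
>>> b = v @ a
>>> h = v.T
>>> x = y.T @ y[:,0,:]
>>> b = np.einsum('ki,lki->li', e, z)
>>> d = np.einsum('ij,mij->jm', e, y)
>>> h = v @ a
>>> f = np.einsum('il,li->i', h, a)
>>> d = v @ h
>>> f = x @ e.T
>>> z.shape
(19, 5, 13)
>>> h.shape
(7, 7)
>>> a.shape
(7, 7)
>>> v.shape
(7, 7)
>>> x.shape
(13, 5, 13)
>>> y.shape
(2, 5, 13)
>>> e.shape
(5, 13)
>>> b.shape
(19, 13)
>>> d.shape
(7, 7)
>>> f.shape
(13, 5, 5)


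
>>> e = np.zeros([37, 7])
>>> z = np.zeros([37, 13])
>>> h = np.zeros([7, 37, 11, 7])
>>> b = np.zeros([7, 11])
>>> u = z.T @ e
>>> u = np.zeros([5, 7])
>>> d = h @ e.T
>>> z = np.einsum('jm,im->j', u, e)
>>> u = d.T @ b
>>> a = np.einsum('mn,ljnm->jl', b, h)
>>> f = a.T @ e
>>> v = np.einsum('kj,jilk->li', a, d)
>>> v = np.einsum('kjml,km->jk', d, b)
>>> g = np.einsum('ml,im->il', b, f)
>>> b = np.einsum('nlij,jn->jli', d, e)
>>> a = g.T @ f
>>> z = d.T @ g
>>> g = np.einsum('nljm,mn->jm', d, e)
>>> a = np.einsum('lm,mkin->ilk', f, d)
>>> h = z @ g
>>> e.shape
(37, 7)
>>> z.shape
(37, 11, 37, 11)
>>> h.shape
(37, 11, 37, 37)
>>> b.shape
(37, 37, 11)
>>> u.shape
(37, 11, 37, 11)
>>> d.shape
(7, 37, 11, 37)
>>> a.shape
(11, 7, 37)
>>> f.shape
(7, 7)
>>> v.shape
(37, 7)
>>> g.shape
(11, 37)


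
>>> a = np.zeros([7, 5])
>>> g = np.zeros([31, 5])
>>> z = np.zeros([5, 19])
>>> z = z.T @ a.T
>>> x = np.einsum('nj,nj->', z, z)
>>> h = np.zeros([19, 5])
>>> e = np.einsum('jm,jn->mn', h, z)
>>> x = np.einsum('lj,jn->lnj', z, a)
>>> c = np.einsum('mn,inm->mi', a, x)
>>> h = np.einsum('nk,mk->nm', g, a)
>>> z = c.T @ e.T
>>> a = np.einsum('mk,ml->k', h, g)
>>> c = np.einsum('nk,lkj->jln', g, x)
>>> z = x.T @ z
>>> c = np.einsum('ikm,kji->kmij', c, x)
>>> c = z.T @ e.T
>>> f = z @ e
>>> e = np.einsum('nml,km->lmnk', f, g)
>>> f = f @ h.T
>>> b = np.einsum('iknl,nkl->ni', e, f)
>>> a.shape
(7,)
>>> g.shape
(31, 5)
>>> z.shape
(7, 5, 5)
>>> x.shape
(19, 5, 7)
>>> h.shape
(31, 7)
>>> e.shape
(7, 5, 7, 31)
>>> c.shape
(5, 5, 5)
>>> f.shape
(7, 5, 31)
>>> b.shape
(7, 7)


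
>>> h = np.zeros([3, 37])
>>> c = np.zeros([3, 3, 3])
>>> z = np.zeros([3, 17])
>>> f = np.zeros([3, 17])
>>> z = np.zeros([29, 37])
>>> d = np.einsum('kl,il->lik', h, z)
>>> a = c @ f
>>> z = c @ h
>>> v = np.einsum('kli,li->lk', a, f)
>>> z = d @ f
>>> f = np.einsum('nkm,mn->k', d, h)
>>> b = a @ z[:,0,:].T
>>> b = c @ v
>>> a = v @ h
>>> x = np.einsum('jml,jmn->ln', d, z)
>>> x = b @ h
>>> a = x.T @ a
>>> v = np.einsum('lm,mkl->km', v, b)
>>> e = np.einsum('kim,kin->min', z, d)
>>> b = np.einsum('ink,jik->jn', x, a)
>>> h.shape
(3, 37)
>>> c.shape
(3, 3, 3)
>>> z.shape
(37, 29, 17)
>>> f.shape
(29,)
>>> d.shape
(37, 29, 3)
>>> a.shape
(37, 3, 37)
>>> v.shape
(3, 3)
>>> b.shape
(37, 3)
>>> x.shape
(3, 3, 37)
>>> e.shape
(17, 29, 3)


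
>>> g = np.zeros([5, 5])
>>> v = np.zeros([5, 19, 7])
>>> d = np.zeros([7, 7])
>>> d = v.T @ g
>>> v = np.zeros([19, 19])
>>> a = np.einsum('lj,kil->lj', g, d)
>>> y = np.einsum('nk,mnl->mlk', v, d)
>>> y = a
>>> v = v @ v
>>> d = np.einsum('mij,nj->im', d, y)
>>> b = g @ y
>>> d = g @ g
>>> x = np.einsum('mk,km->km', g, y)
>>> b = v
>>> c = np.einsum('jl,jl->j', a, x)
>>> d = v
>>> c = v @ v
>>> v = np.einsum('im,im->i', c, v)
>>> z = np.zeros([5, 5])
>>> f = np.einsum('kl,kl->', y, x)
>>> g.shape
(5, 5)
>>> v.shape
(19,)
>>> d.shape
(19, 19)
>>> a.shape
(5, 5)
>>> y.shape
(5, 5)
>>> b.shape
(19, 19)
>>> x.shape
(5, 5)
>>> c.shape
(19, 19)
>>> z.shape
(5, 5)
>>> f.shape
()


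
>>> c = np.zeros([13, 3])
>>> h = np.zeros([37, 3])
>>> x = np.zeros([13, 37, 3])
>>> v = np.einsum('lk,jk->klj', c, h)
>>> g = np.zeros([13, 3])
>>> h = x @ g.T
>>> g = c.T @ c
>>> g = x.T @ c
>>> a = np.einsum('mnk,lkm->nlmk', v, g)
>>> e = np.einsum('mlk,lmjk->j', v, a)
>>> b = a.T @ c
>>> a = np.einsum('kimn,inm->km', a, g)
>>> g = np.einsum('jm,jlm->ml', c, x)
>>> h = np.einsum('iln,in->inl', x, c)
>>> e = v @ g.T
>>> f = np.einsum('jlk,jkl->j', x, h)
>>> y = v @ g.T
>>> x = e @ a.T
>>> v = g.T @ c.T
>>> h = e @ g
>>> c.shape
(13, 3)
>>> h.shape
(3, 13, 37)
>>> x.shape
(3, 13, 13)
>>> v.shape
(37, 13)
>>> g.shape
(3, 37)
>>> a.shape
(13, 3)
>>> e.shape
(3, 13, 3)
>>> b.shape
(37, 3, 3, 3)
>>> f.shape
(13,)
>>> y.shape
(3, 13, 3)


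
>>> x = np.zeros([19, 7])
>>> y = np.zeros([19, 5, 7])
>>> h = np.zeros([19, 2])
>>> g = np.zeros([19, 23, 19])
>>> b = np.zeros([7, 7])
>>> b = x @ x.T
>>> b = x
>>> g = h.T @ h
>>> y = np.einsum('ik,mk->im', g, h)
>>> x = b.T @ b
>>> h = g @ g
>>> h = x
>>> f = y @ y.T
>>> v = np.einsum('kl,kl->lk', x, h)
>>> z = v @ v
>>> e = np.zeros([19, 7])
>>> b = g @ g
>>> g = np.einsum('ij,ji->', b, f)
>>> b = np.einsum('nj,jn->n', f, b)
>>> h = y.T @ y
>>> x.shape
(7, 7)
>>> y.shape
(2, 19)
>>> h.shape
(19, 19)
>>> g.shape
()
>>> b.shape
(2,)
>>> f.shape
(2, 2)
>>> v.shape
(7, 7)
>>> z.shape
(7, 7)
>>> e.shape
(19, 7)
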